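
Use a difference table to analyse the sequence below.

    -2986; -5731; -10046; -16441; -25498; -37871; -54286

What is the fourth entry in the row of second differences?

Δ: -2745, -4315, -6395, -9057, -12373, -16415
Δ²: -1570, -2080, -2662, -3316, -4042
Δ³: -510, -582, -654, -726
Δ⁴: -72, -72, -72

-3316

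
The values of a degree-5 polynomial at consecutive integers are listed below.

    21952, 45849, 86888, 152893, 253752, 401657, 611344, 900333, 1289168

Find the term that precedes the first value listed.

23897  41039  66005  100859  147905  209687  288989  388835
17142  24966  34854  47046  61782  79302  99846
7824  9888  12192  14736  17520  20544
2064  2304  2544  2784  3024
240  240  240  240
The fifth differences are constant at 240.
Work back: 2064 − 240 = 1824;  7824 − 1824 = 6000;  17142 − 6000 = 11142;  23897 − 11142 = 12755;  21952 − 12755 = 9197

9197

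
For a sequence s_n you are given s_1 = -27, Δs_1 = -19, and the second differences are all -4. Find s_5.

-127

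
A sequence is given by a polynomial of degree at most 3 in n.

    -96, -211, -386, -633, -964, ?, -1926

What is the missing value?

Using the first 5 terms:
-115  -175  -247  -331
-60  -72  -84
-12  -12
Constant third difference = -12.
Extend forward: -84 − 12 = -96;  -331 − 96 = -427;  -964 − 427 = -1391

-1391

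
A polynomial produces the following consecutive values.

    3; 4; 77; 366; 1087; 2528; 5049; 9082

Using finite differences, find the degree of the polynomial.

4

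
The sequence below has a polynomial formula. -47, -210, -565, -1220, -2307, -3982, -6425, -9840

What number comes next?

-163, -355, -655, -1087, -1675, -2443, -3415
-192, -300, -432, -588, -768, -972
-108, -132, -156, -180, -204
-24, -24, -24, -24
Fourth differences constant at -24.
-204 − 24 = -228;  -972 − 228 = -1200;  -3415 − 1200 = -4615;  -9840 − 4615 = -14455

-14455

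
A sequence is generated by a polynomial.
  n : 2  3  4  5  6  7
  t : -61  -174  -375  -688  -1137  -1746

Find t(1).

-12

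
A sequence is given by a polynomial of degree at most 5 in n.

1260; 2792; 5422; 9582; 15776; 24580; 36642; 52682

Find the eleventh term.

1532  2630  4160  6194  8804  12062  16040
1098  1530  2034  2610  3258  3978
432  504  576  648  720
72  72  72  72
The fourth differences are constant (72).
720 + 72 = 792;  3978 + 792 = 4770;  16040 + 4770 = 20810;  52682 + 20810 = 73492
792 + 72 = 864;  4770 + 864 = 5634;  20810 + 5634 = 26444;  73492 + 26444 = 99936
864 + 72 = 936;  5634 + 936 = 6570;  26444 + 6570 = 33014;  99936 + 33014 = 132950

132950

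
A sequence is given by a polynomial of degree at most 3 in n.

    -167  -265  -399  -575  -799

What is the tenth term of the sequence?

D1: -98  -134  -176  -224
D2: -36  -42  -48
D3: -6  -6
Third differences constant at -6.
-48 − 6 = -54;  -224 − 54 = -278;  -799 − 278 = -1077
-54 − 6 = -60;  -278 − 60 = -338;  -1077 − 338 = -1415
-60 − 6 = -66;  -338 − 66 = -404;  -1415 − 404 = -1819
-66 − 6 = -72;  -404 − 72 = -476;  -1819 − 476 = -2295
-72 − 6 = -78;  -476 − 78 = -554;  -2295 − 554 = -2849

-2849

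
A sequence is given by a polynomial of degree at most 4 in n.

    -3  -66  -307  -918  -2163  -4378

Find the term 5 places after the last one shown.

-46803

First differences: -63 , -241 , -611 , -1245 , -2215
Second differences: -178 , -370 , -634 , -970
Third differences: -192 , -264 , -336
Fourth differences: -72 , -72
Fourth differences constant at -72.
-336 − 72 = -408;  -970 − 408 = -1378;  -2215 − 1378 = -3593;  -4378 − 3593 = -7971
-408 − 72 = -480;  -1378 − 480 = -1858;  -3593 − 1858 = -5451;  -7971 − 5451 = -13422
-480 − 72 = -552;  -1858 − 552 = -2410;  -5451 − 2410 = -7861;  -13422 − 7861 = -21283
-552 − 72 = -624;  -2410 − 624 = -3034;  -7861 − 3034 = -10895;  -21283 − 10895 = -32178
-624 − 72 = -696;  -3034 − 696 = -3730;  -10895 − 3730 = -14625;  -32178 − 14625 = -46803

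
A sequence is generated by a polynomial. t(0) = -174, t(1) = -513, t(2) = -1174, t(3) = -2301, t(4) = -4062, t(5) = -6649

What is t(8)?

-21646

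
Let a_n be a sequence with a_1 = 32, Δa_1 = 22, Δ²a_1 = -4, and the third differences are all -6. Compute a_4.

80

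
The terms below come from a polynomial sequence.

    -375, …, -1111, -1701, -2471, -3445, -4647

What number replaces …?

Using the last 5 terms:
D1: -590  -770  -974  -1202
D2: -180  -204  -228
D3: -24  -24
Constant third difference = -24.
Extend backward: -180 + 24 = -156;  -590 + 156 = -434;  -1111 + 434 = -677

-677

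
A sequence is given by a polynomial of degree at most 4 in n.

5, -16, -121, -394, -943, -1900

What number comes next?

Δ: -21, -105, -273, -549, -957
Δ²: -84, -168, -276, -408
Δ³: -84, -108, -132
Δ⁴: -24, -24
Fourth differences constant at -24.
-132 − 24 = -156;  -408 − 156 = -564;  -957 − 564 = -1521;  -1900 − 1521 = -3421

-3421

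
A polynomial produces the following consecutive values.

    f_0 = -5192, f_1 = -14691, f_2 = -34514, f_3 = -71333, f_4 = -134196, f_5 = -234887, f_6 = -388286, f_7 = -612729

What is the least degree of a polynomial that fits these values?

D1: -9499, -19823, -36819, -62863, -100691, -153399, -224443
D2: -10324, -16996, -26044, -37828, -52708, -71044
D3: -6672, -9048, -11784, -14880, -18336
D4: -2376, -2736, -3096, -3456
D5: -360, -360, -360
The fifth differences are constant, so the polynomial has degree 5.

5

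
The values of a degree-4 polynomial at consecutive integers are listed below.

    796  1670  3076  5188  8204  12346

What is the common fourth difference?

First differences: 874, 1406, 2112, 3016, 4142
Second differences: 532, 706, 904, 1126
Third differences: 174, 198, 222
Fourth differences: 24, 24

24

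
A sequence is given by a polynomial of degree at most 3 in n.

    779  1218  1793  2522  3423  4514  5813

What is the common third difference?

18

D1: 439, 575, 729, 901, 1091, 1299
D2: 136, 154, 172, 190, 208
D3: 18, 18, 18, 18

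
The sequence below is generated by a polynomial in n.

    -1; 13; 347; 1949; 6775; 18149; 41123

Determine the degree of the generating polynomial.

5

Δ: 14, 334, 1602, 4826, 11374, 22974
Δ²: 320, 1268, 3224, 6548, 11600
Δ³: 948, 1956, 3324, 5052
Δ⁴: 1008, 1368, 1728
Δ⁵: 360, 360
The fifth differences are constant, so the polynomial has degree 5.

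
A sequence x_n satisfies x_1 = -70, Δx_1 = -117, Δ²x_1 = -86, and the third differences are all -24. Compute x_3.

Build the table forward from the leading diagonal:
Δ³: -24, -24, -24
Δ²: -86, -110, -134
Δ: -117, -203, -313
x: -70, -187, -390

-390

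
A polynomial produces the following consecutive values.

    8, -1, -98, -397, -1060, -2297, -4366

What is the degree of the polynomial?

D1: -9, -97, -299, -663, -1237, -2069
D2: -88, -202, -364, -574, -832
D3: -114, -162, -210, -258
D4: -48, -48, -48
The fourth differences are constant, so the polynomial has degree 4.

4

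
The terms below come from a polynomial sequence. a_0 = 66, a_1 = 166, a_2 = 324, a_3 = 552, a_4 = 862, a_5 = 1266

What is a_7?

2404

100, 158, 228, 310, 404
58, 70, 82, 94
12, 12, 12
Third differences constant at 12.
94 + 12 = 106;  404 + 106 = 510;  1266 + 510 = 1776
106 + 12 = 118;  510 + 118 = 628;  1776 + 628 = 2404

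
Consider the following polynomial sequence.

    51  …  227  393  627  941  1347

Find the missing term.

117

Using the last 5 terms:
D1: 166  234  314  406
D2: 68  80  92
D3: 12  12
Constant third difference = 12.
Extend backward: 68 − 12 = 56;  166 − 56 = 110;  227 − 110 = 117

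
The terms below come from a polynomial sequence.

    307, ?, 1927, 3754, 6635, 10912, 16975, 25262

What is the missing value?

860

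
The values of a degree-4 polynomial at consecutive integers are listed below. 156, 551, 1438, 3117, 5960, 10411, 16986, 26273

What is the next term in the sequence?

395  887  1679  2843  4451  6575  9287
492  792  1164  1608  2124  2712
300  372  444  516  588
72  72  72  72
Constant fourth difference = 72, so extend:
588 + 72 = 660;  2712 + 660 = 3372;  9287 + 3372 = 12659;  26273 + 12659 = 38932

38932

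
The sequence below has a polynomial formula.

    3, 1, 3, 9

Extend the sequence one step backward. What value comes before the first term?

9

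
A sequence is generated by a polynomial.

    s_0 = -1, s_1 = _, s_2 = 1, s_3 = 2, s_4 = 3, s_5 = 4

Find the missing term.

0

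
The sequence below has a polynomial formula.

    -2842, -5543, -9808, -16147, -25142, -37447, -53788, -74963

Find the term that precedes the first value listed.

-1267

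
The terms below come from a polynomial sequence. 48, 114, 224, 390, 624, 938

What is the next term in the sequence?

1344

D1: 66 , 110 , 166 , 234 , 314
D2: 44 , 56 , 68 , 80
D3: 12 , 12 , 12
The third differences are constant (12).
80 + 12 = 92;  314 + 92 = 406;  938 + 406 = 1344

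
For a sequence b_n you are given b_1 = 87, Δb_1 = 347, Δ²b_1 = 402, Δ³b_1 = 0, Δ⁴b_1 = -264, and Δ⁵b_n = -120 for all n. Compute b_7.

3519

Build the table forward from the leading diagonal:
D5: -120  -120  -120  -120  -120  -120  -120
D4: -264  -384  -504  -624  -744  -864  -984
D3: 0  -264  -648  -1152  -1776  -2520  -3384
D2: 402  402  138  -510  -1662  -3438  -5958
D1: 347  749  1151  1289  779  -883  -4321
b: 87  434  1183  2334  3623  4402  3519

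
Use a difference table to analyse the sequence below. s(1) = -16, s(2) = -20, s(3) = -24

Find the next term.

-4 , -4
First differences constant at -4.
-24 − 4 = -28

-28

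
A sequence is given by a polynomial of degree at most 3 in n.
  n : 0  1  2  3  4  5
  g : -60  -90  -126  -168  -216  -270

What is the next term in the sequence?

-330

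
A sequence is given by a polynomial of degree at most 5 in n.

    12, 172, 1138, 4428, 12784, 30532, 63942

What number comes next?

D1: 160, 966, 3290, 8356, 17748, 33410
D2: 806, 2324, 5066, 9392, 15662
D3: 1518, 2742, 4326, 6270
D4: 1224, 1584, 1944
D5: 360, 360
The fifth differences are constant (360).
1944 + 360 = 2304;  6270 + 2304 = 8574;  15662 + 8574 = 24236;  33410 + 24236 = 57646;  63942 + 57646 = 121588

121588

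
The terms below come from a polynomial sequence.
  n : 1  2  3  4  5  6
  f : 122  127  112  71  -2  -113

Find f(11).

Δ: 5, -15, -41, -73, -111
Δ²: -20, -26, -32, -38
Δ³: -6, -6, -6
Third differences constant at -6.
-38 − 6 = -44;  -111 − 44 = -155;  -113 − 155 = -268
-44 − 6 = -50;  -155 − 50 = -205;  -268 − 205 = -473
-50 − 6 = -56;  -205 − 56 = -261;  -473 − 261 = -734
-56 − 6 = -62;  -261 − 62 = -323;  -734 − 323 = -1057
-62 − 6 = -68;  -323 − 68 = -391;  -1057 − 391 = -1448

-1448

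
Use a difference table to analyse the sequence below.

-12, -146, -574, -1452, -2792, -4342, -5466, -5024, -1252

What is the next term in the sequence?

First differences: -134  -428  -878  -1340  -1550  -1124  442  3772
Second differences: -294  -450  -462  -210  426  1566  3330
Third differences: -156  -12  252  636  1140  1764
Fourth differences: 144  264  384  504  624
Fifth differences: 120  120  120  120
The fifth differences are constant (120).
624 + 120 = 744;  1764 + 744 = 2508;  3330 + 2508 = 5838;  3772 + 5838 = 9610;  -1252 + 9610 = 8358

8358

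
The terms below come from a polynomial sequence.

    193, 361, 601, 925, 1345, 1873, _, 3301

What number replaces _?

2521

Using the first 6 terms:
Δ: 168, 240, 324, 420, 528
Δ²: 72, 84, 96, 108
Δ³: 12, 12, 12
Constant third difference = 12.
Extend forward: 108 + 12 = 120;  528 + 120 = 648;  1873 + 648 = 2521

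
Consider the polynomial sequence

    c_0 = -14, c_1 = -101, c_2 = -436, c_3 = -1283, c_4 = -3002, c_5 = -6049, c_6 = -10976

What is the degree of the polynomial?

4

-87, -335, -847, -1719, -3047, -4927
-248, -512, -872, -1328, -1880
-264, -360, -456, -552
-96, -96, -96
The fourth differences are constant, so the polynomial has degree 4.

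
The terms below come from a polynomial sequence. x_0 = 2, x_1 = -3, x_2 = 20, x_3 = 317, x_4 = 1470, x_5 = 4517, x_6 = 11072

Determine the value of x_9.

79085

D1: -5 , 23 , 297 , 1153 , 3047 , 6555
D2: 28 , 274 , 856 , 1894 , 3508
D3: 246 , 582 , 1038 , 1614
D4: 336 , 456 , 576
D5: 120 , 120
Constant fifth difference = 120, so extend:
576 + 120 = 696;  1614 + 696 = 2310;  3508 + 2310 = 5818;  6555 + 5818 = 12373;  11072 + 12373 = 23445
696 + 120 = 816;  2310 + 816 = 3126;  5818 + 3126 = 8944;  12373 + 8944 = 21317;  23445 + 21317 = 44762
816 + 120 = 936;  3126 + 936 = 4062;  8944 + 4062 = 13006;  21317 + 13006 = 34323;  44762 + 34323 = 79085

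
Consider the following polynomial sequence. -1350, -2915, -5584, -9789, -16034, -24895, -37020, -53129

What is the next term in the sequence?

-74014

Δ: -1565, -2669, -4205, -6245, -8861, -12125, -16109
Δ²: -1104, -1536, -2040, -2616, -3264, -3984
Δ³: -432, -504, -576, -648, -720
Δ⁴: -72, -72, -72, -72
Fourth differences constant at -72.
-720 − 72 = -792;  -3984 − 792 = -4776;  -16109 − 4776 = -20885;  -53129 − 20885 = -74014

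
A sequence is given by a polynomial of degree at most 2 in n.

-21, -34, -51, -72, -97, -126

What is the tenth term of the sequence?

-282

First differences: -13, -17, -21, -25, -29
Second differences: -4, -4, -4, -4
Second differences constant at -4.
-29 − 4 = -33;  -126 − 33 = -159
-33 − 4 = -37;  -159 − 37 = -196
-37 − 4 = -41;  -196 − 41 = -237
-41 − 4 = -45;  -237 − 45 = -282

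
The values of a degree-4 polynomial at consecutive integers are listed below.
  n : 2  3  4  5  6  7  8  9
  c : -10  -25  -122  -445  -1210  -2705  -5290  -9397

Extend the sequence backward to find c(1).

-5

D1: -15, -97, -323, -765, -1495, -2585, -4107
D2: -82, -226, -442, -730, -1090, -1522
D3: -144, -216, -288, -360, -432
D4: -72, -72, -72, -72
The fourth differences are constant at -72.
Work back: -144 + 72 = -72;  -82 + 72 = -10;  -15 + 10 = -5;  -10 + 5 = -5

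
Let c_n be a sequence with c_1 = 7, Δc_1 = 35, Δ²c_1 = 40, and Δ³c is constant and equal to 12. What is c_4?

Build the table forward from the leading diagonal:
D3: 12  12  12  12
D2: 40  52  64  76
D1: 35  75  127  191
c: 7  42  117  244

244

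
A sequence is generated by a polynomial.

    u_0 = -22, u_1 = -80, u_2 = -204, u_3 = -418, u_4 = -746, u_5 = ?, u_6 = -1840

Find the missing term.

-1212

Using the first 5 terms:
First differences: -58  -124  -214  -328
Second differences: -66  -90  -114
Third differences: -24  -24
Constant third difference = -24.
Extend forward: -114 − 24 = -138;  -328 − 138 = -466;  -746 − 466 = -1212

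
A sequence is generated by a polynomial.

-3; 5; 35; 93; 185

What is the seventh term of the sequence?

D1: 8  30  58  92
D2: 22  28  34
D3: 6  6
Constant third difference = 6, so extend:
34 + 6 = 40;  92 + 40 = 132;  185 + 132 = 317
40 + 6 = 46;  132 + 46 = 178;  317 + 178 = 495

495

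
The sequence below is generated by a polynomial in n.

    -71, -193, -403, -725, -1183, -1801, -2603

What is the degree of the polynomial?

3

-122, -210, -322, -458, -618, -802
-88, -112, -136, -160, -184
-24, -24, -24, -24
The third differences are constant, so the polynomial has degree 3.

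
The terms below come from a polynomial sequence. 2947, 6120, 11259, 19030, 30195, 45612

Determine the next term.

66235

Δ: 3173 , 5139 , 7771 , 11165 , 15417
Δ²: 1966 , 2632 , 3394 , 4252
Δ³: 666 , 762 , 858
Δ⁴: 96 , 96
Constant fourth difference = 96, so extend:
858 + 96 = 954;  4252 + 954 = 5206;  15417 + 5206 = 20623;  45612 + 20623 = 66235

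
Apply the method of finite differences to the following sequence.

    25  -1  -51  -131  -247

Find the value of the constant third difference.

First differences: -26, -50, -80, -116
Second differences: -24, -30, -36
Third differences: -6, -6

-6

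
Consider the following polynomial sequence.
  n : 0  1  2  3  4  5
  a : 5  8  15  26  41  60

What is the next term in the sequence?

First differences: 3, 7, 11, 15, 19
Second differences: 4, 4, 4, 4
Constant second difference = 4, so extend:
19 + 4 = 23;  60 + 23 = 83

83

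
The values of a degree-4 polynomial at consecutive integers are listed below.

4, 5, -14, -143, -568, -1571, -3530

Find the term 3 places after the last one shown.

-20363

1, -19, -129, -425, -1003, -1959
-20, -110, -296, -578, -956
-90, -186, -282, -378
-96, -96, -96
The fourth differences are constant (-96).
-378 − 96 = -474;  -956 − 474 = -1430;  -1959 − 1430 = -3389;  -3530 − 3389 = -6919
-474 − 96 = -570;  -1430 − 570 = -2000;  -3389 − 2000 = -5389;  -6919 − 5389 = -12308
-570 − 96 = -666;  -2000 − 666 = -2666;  -5389 − 2666 = -8055;  -12308 − 8055 = -20363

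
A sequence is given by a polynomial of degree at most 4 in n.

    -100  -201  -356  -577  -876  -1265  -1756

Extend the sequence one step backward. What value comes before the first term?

First differences: -101, -155, -221, -299, -389, -491
Second differences: -54, -66, -78, -90, -102
Third differences: -12, -12, -12, -12
The third differences are constant at -12.
Work back: -54 + 12 = -42;  -101 + 42 = -59;  -100 + 59 = -41

-41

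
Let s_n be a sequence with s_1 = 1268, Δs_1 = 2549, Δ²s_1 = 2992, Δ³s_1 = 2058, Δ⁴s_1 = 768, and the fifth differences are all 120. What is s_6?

Build the table forward from the leading diagonal:
D5: 120, 120, 120, 120, 120, 120
D4: 768, 888, 1008, 1128, 1248, 1368
D3: 2058, 2826, 3714, 4722, 5850, 7098
D2: 2992, 5050, 7876, 11590, 16312, 22162
D1: 2549, 5541, 10591, 18467, 30057, 46369
s: 1268, 3817, 9358, 19949, 38416, 68473

68473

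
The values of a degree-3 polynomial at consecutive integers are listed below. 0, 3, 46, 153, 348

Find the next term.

655

D1: 3 , 43 , 107 , 195
D2: 40 , 64 , 88
D3: 24 , 24
Constant third difference = 24, so extend:
88 + 24 = 112;  195 + 112 = 307;  348 + 307 = 655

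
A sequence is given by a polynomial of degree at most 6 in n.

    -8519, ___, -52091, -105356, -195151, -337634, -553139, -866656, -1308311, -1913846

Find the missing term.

Using the last 8 terms:
D1: -53265, -89795, -142483, -215505, -313517, -441655, -605535
D2: -36530, -52688, -73022, -98012, -128138, -163880
D3: -16158, -20334, -24990, -30126, -35742
D4: -4176, -4656, -5136, -5616
D5: -480, -480, -480
Constant fifth difference = -480.
Extend backward: -4176 + 480 = -3696;  -16158 + 3696 = -12462;  -36530 + 12462 = -24068;  -53265 + 24068 = -29197;  -52091 + 29197 = -22894

-22894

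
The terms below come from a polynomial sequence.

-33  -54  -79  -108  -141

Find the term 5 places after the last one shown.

-21, -25, -29, -33
-4, -4, -4
Constant second difference = -4, so extend:
-33 − 4 = -37;  -141 − 37 = -178
-37 − 4 = -41;  -178 − 41 = -219
-41 − 4 = -45;  -219 − 45 = -264
-45 − 4 = -49;  -264 − 49 = -313
-49 − 4 = -53;  -313 − 53 = -366

-366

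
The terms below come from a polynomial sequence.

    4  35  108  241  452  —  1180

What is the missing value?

Using the first 5 terms:
31, 73, 133, 211
42, 60, 78
18, 18
Constant third difference = 18.
Extend forward: 78 + 18 = 96;  211 + 96 = 307;  452 + 307 = 759

759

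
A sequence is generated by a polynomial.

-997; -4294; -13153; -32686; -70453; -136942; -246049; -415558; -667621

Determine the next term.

-1029238

Δ: -3297, -8859, -19533, -37767, -66489, -109107, -169509, -252063
Δ²: -5562, -10674, -18234, -28722, -42618, -60402, -82554
Δ³: -5112, -7560, -10488, -13896, -17784, -22152
Δ⁴: -2448, -2928, -3408, -3888, -4368
Δ⁵: -480, -480, -480, -480
The fifth differences are constant (-480).
-4368 − 480 = -4848;  -22152 − 4848 = -27000;  -82554 − 27000 = -109554;  -252063 − 109554 = -361617;  -667621 − 361617 = -1029238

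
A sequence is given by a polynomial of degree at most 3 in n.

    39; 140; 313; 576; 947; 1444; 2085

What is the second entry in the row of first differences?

Δ: 101, 173, 263, 371, 497, 641
Δ²: 72, 90, 108, 126, 144
Δ³: 18, 18, 18, 18

173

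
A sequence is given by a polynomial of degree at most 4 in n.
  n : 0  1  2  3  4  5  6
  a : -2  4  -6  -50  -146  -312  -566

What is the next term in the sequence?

-926

6 , -10 , -44 , -96 , -166 , -254
-16 , -34 , -52 , -70 , -88
-18 , -18 , -18 , -18
Third differences constant at -18.
-88 − 18 = -106;  -254 − 106 = -360;  -566 − 360 = -926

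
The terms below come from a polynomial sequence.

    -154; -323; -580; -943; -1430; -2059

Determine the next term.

D1: -169 , -257 , -363 , -487 , -629
D2: -88 , -106 , -124 , -142
D3: -18 , -18 , -18
The third differences are constant (-18).
-142 − 18 = -160;  -629 − 160 = -789;  -2059 − 789 = -2848

-2848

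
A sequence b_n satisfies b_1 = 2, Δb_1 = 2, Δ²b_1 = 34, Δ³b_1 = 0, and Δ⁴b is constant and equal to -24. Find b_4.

Build the table forward from the leading diagonal:
Δ⁴: -24, -24, -24, -24
Δ³: 0, -24, -48, -72
Δ²: 34, 34, 10, -38
Δ: 2, 36, 70, 80
b: 2, 4, 40, 110

110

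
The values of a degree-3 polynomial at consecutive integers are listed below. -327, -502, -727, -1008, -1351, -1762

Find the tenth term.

-4206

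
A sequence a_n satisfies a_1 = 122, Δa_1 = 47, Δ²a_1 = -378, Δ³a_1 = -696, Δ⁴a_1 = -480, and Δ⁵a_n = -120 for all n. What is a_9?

Build the table forward from the leading diagonal:
Δ⁵: -120  -120  -120  -120  -120  -120  -120  -120  -120
Δ⁴: -480  -600  -720  -840  -960  -1080  -1200  -1320  -1440
Δ³: -696  -1176  -1776  -2496  -3336  -4296  -5376  -6576  -7896
Δ²: -378  -1074  -2250  -4026  -6522  -9858  -14154  -19530  -26106
Δ: 47  -331  -1405  -3655  -7681  -14203  -24061  -38215  -57745
a: 122  169  -162  -1567  -5222  -12903  -27106  -51167  -89382

-89382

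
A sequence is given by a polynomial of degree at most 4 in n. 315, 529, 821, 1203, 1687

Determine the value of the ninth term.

4883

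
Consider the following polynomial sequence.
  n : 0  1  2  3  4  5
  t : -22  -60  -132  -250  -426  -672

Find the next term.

D1: -38  -72  -118  -176  -246
D2: -34  -46  -58  -70
D3: -12  -12  -12
Constant third difference = -12, so extend:
-70 − 12 = -82;  -246 − 82 = -328;  -672 − 328 = -1000

-1000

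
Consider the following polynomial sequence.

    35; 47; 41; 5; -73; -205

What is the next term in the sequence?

First differences: 12 , -6 , -36 , -78 , -132
Second differences: -18 , -30 , -42 , -54
Third differences: -12 , -12 , -12
The third differences are constant (-12).
-54 − 12 = -66;  -132 − 66 = -198;  -205 − 198 = -403

-403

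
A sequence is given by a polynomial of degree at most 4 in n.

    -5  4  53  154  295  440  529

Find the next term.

9, 49, 101, 141, 145, 89
40, 52, 40, 4, -56
12, -12, -36, -60
-24, -24, -24
Constant fourth difference = -24, so extend:
-60 − 24 = -84;  -56 − 84 = -140;  89 − 140 = -51;  529 − 51 = 478

478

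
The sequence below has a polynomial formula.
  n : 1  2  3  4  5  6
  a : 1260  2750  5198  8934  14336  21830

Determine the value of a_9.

61844

Δ: 1490 , 2448 , 3736 , 5402 , 7494
Δ²: 958 , 1288 , 1666 , 2092
Δ³: 330 , 378 , 426
Δ⁴: 48 , 48
Fourth differences constant at 48.
426 + 48 = 474;  2092 + 474 = 2566;  7494 + 2566 = 10060;  21830 + 10060 = 31890
474 + 48 = 522;  2566 + 522 = 3088;  10060 + 3088 = 13148;  31890 + 13148 = 45038
522 + 48 = 570;  3088 + 570 = 3658;  13148 + 3658 = 16806;  45038 + 16806 = 61844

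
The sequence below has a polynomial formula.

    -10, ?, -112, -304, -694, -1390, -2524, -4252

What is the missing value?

Using the last 6 terms:
Δ: -192, -390, -696, -1134, -1728
Δ²: -198, -306, -438, -594
Δ³: -108, -132, -156
Δ⁴: -24, -24
Constant fourth difference = -24.
Extend backward: -108 + 24 = -84;  -198 + 84 = -114;  -192 + 114 = -78;  -112 + 78 = -34

-34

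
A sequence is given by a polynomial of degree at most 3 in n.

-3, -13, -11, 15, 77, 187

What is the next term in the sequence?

-10  2  26  62  110
12  24  36  48
12  12  12
Third differences constant at 12.
48 + 12 = 60;  110 + 60 = 170;  187 + 170 = 357

357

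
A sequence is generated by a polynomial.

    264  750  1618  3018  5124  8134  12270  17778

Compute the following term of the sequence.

Δ: 486 , 868 , 1400 , 2106 , 3010 , 4136 , 5508
Δ²: 382 , 532 , 706 , 904 , 1126 , 1372
Δ³: 150 , 174 , 198 , 222 , 246
Δ⁴: 24 , 24 , 24 , 24
Constant fourth difference = 24, so extend:
246 + 24 = 270;  1372 + 270 = 1642;  5508 + 1642 = 7150;  17778 + 7150 = 24928

24928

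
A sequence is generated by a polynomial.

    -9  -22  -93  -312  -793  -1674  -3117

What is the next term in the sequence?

-5308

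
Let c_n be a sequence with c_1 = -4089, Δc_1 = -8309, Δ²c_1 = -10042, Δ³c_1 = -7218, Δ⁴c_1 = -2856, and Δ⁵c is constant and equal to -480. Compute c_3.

Build the table forward from the leading diagonal:
D5: -480  -480  -480
D4: -2856  -3336  -3816
D3: -7218  -10074  -13410
D2: -10042  -17260  -27334
D1: -8309  -18351  -35611
c: -4089  -12398  -30749

-30749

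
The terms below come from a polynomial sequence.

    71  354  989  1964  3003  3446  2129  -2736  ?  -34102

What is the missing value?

Using the first 8 terms:
First differences: 283, 635, 975, 1039, 443, -1317, -4865
Second differences: 352, 340, 64, -596, -1760, -3548
Third differences: -12, -276, -660, -1164, -1788
Fourth differences: -264, -384, -504, -624
Fifth differences: -120, -120, -120
Constant fifth difference = -120.
Extend forward: -624 − 120 = -744;  -1788 − 744 = -2532;  -3548 − 2532 = -6080;  -4865 − 6080 = -10945;  -2736 − 10945 = -13681

-13681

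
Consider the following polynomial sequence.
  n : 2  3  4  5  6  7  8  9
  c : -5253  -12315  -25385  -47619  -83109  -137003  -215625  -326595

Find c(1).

-1859

Δ: -7062  -13070  -22234  -35490  -53894  -78622  -110970
Δ²: -6008  -9164  -13256  -18404  -24728  -32348
Δ³: -3156  -4092  -5148  -6324  -7620
Δ⁴: -936  -1056  -1176  -1296
Δ⁵: -120  -120  -120
The fifth differences are constant at -120.
Work back: -936 + 120 = -816;  -3156 + 816 = -2340;  -6008 + 2340 = -3668;  -7062 + 3668 = -3394;  -5253 + 3394 = -1859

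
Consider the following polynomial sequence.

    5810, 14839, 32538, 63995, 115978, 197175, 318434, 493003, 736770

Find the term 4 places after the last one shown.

D1: 9029  17699  31457  51983  81197  121259  174569  243767
D2: 8670  13758  20526  29214  40062  53310  69198
D3: 5088  6768  8688  10848  13248  15888
D4: 1680  1920  2160  2400  2640
D5: 240  240  240  240
Constant fifth difference = 240, so extend:
2640 + 240 = 2880;  15888 + 2880 = 18768;  69198 + 18768 = 87966;  243767 + 87966 = 331733;  736770 + 331733 = 1068503
2880 + 240 = 3120;  18768 + 3120 = 21888;  87966 + 21888 = 109854;  331733 + 109854 = 441587;  1068503 + 441587 = 1510090
3120 + 240 = 3360;  21888 + 3360 = 25248;  109854 + 25248 = 135102;  441587 + 135102 = 576689;  1510090 + 576689 = 2086779
3360 + 240 = 3600;  25248 + 3600 = 28848;  135102 + 28848 = 163950;  576689 + 163950 = 740639;  2086779 + 740639 = 2827418

2827418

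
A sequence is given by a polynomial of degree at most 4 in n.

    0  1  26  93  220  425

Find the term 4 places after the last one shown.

2385

First differences: 1  25  67  127  205
Second differences: 24  42  60  78
Third differences: 18  18  18
Constant third difference = 18, so extend:
78 + 18 = 96;  205 + 96 = 301;  425 + 301 = 726
96 + 18 = 114;  301 + 114 = 415;  726 + 415 = 1141
114 + 18 = 132;  415 + 132 = 547;  1141 + 547 = 1688
132 + 18 = 150;  547 + 150 = 697;  1688 + 697 = 2385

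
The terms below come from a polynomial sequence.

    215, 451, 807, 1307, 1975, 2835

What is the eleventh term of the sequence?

10855

D1: 236  356  500  668  860
D2: 120  144  168  192
D3: 24  24  24
The third differences are constant (24).
192 + 24 = 216;  860 + 216 = 1076;  2835 + 1076 = 3911
216 + 24 = 240;  1076 + 240 = 1316;  3911 + 1316 = 5227
240 + 24 = 264;  1316 + 264 = 1580;  5227 + 1580 = 6807
264 + 24 = 288;  1580 + 288 = 1868;  6807 + 1868 = 8675
288 + 24 = 312;  1868 + 312 = 2180;  8675 + 2180 = 10855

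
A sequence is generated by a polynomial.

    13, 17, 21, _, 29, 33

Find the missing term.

25

Using the first 3 terms:
First differences: 4  4
Constant first difference = 4.
Extend forward: 21 + 4 = 25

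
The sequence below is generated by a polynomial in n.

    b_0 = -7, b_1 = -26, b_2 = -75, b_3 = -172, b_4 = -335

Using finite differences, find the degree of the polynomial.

3

Δ: -19, -49, -97, -163
Δ²: -30, -48, -66
Δ³: -18, -18
The third differences are constant, so the polynomial has degree 3.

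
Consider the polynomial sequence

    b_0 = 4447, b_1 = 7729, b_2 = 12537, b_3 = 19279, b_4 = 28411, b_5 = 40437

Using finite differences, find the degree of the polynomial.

D1: 3282, 4808, 6742, 9132, 12026
D2: 1526, 1934, 2390, 2894
D3: 408, 456, 504
D4: 48, 48
The fourth differences are constant, so the polynomial has degree 4.

4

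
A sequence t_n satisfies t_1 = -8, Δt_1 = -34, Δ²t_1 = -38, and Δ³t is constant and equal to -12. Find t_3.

Build the table forward from the leading diagonal:
Third differences: -12, -12, -12
Second differences: -38, -50, -62
First differences: -34, -72, -122
t: -8, -42, -114

-114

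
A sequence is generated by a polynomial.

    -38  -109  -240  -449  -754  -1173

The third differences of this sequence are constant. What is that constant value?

-18

Δ: -71, -131, -209, -305, -419
Δ²: -60, -78, -96, -114
Δ³: -18, -18, -18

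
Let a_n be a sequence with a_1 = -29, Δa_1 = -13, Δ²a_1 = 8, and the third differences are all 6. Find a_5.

-9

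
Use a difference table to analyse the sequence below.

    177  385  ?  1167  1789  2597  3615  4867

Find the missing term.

707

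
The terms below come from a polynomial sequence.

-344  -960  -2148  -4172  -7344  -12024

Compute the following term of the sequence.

-18620

-616 , -1188 , -2024 , -3172 , -4680
-572 , -836 , -1148 , -1508
-264 , -312 , -360
-48 , -48
The fourth differences are constant (-48).
-360 − 48 = -408;  -1508 − 408 = -1916;  -4680 − 1916 = -6596;  -12024 − 6596 = -18620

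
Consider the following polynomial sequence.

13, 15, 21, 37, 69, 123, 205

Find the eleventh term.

2, 6, 16, 32, 54, 82
4, 10, 16, 22, 28
6, 6, 6, 6
Third differences constant at 6.
28 + 6 = 34;  82 + 34 = 116;  205 + 116 = 321
34 + 6 = 40;  116 + 40 = 156;  321 + 156 = 477
40 + 6 = 46;  156 + 46 = 202;  477 + 202 = 679
46 + 6 = 52;  202 + 52 = 254;  679 + 254 = 933

933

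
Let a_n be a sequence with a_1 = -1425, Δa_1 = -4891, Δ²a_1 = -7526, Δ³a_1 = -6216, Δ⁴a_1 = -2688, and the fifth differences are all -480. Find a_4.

Build the table forward from the leading diagonal:
Fifth differences: -480, -480, -480, -480
Fourth differences: -2688, -3168, -3648, -4128
Third differences: -6216, -8904, -12072, -15720
Second differences: -7526, -13742, -22646, -34718
First differences: -4891, -12417, -26159, -48805
a: -1425, -6316, -18733, -44892

-44892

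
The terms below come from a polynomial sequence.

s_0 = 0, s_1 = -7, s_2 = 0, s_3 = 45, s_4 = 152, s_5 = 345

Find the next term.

Δ: -7  7  45  107  193
Δ²: 14  38  62  86
Δ³: 24  24  24
Third differences constant at 24.
86 + 24 = 110;  193 + 110 = 303;  345 + 303 = 648

648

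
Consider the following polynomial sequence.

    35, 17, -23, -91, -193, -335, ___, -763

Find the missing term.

-523

Using the first 6 terms:
First differences: -18  -40  -68  -102  -142
Second differences: -22  -28  -34  -40
Third differences: -6  -6  -6
Constant third difference = -6.
Extend forward: -40 − 6 = -46;  -142 − 46 = -188;  -335 − 188 = -523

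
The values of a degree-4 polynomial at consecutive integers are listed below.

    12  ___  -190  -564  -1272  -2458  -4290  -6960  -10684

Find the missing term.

-30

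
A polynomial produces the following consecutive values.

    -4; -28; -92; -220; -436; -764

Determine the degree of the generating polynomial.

-24, -64, -128, -216, -328
-40, -64, -88, -112
-24, -24, -24
The third differences are constant, so the polynomial has degree 3.

3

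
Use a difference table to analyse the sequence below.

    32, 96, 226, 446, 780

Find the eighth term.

2706

64  130  220  334
66  90  114
24  24
Third differences constant at 24.
114 + 24 = 138;  334 + 138 = 472;  780 + 472 = 1252
138 + 24 = 162;  472 + 162 = 634;  1252 + 634 = 1886
162 + 24 = 186;  634 + 186 = 820;  1886 + 820 = 2706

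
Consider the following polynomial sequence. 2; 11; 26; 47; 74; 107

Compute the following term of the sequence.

First differences: 9, 15, 21, 27, 33
Second differences: 6, 6, 6, 6
The second differences are constant (6).
33 + 6 = 39;  107 + 39 = 146

146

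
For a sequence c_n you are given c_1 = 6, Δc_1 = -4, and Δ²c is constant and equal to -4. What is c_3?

Build the table forward from the leading diagonal:
D2: -4  -4  -4
D1: -4  -8  -12
c: 6  2  -6

-6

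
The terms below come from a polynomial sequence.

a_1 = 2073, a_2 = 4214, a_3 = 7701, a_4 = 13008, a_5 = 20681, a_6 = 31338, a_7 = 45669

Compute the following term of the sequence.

2141, 3487, 5307, 7673, 10657, 14331
1346, 1820, 2366, 2984, 3674
474, 546, 618, 690
72, 72, 72
The fourth differences are constant (72).
690 + 72 = 762;  3674 + 762 = 4436;  14331 + 4436 = 18767;  45669 + 18767 = 64436

64436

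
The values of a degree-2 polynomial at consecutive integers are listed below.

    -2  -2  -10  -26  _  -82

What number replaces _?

Using the first 4 terms:
Δ: 0, -8, -16
Δ²: -8, -8
Constant second difference = -8.
Extend forward: -16 − 8 = -24;  -26 − 24 = -50

-50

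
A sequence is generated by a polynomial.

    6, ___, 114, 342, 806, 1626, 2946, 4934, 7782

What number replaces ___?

26

Using the last 7 terms:
Δ: 228, 464, 820, 1320, 1988, 2848
Δ²: 236, 356, 500, 668, 860
Δ³: 120, 144, 168, 192
Δ⁴: 24, 24, 24
Constant fourth difference = 24.
Extend backward: 120 − 24 = 96;  236 − 96 = 140;  228 − 140 = 88;  114 − 88 = 26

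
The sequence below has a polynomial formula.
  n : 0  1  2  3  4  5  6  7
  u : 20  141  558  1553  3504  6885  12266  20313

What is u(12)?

130568

121, 417, 995, 1951, 3381, 5381, 8047
296, 578, 956, 1430, 2000, 2666
282, 378, 474, 570, 666
96, 96, 96, 96
Fourth differences constant at 96.
666 + 96 = 762;  2666 + 762 = 3428;  8047 + 3428 = 11475;  20313 + 11475 = 31788
762 + 96 = 858;  3428 + 858 = 4286;  11475 + 4286 = 15761;  31788 + 15761 = 47549
858 + 96 = 954;  4286 + 954 = 5240;  15761 + 5240 = 21001;  47549 + 21001 = 68550
954 + 96 = 1050;  5240 + 1050 = 6290;  21001 + 6290 = 27291;  68550 + 27291 = 95841
1050 + 96 = 1146;  6290 + 1146 = 7436;  27291 + 7436 = 34727;  95841 + 34727 = 130568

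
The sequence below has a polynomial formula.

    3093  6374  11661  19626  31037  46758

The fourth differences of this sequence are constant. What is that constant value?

First differences: 3281, 5287, 7965, 11411, 15721
Second differences: 2006, 2678, 3446, 4310
Third differences: 672, 768, 864
Fourth differences: 96, 96

96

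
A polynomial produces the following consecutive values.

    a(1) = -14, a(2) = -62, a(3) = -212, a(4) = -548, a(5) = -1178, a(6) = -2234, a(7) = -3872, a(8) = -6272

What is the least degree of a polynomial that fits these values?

D1: -48, -150, -336, -630, -1056, -1638, -2400
D2: -102, -186, -294, -426, -582, -762
D3: -84, -108, -132, -156, -180
D4: -24, -24, -24, -24
The fourth differences are constant, so the polynomial has degree 4.

4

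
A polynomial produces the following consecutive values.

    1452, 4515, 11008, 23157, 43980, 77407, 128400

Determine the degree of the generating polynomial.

5

D1: 3063, 6493, 12149, 20823, 33427, 50993
D2: 3430, 5656, 8674, 12604, 17566
D3: 2226, 3018, 3930, 4962
D4: 792, 912, 1032
D5: 120, 120
The fifth differences are constant, so the polynomial has degree 5.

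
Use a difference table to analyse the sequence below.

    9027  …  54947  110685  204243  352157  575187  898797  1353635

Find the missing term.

24237

Using the last 7 terms:
First differences: 55738, 93558, 147914, 223030, 323610, 454838
Second differences: 37820, 54356, 75116, 100580, 131228
Third differences: 16536, 20760, 25464, 30648
Fourth differences: 4224, 4704, 5184
Fifth differences: 480, 480
Constant fifth difference = 480.
Extend backward: 4224 − 480 = 3744;  16536 − 3744 = 12792;  37820 − 12792 = 25028;  55738 − 25028 = 30710;  54947 − 30710 = 24237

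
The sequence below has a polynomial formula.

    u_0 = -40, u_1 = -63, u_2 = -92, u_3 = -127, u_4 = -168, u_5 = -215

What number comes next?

Δ: -23, -29, -35, -41, -47
Δ²: -6, -6, -6, -6
The second differences are constant (-6).
-47 − 6 = -53;  -215 − 53 = -268

-268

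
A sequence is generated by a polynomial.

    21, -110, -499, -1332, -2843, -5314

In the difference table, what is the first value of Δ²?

-258

Δ: -131, -389, -833, -1511, -2471
Δ²: -258, -444, -678, -960
Δ³: -186, -234, -282
Δ⁴: -48, -48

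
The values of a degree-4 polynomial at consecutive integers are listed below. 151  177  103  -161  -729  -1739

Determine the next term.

First differences: 26 , -74 , -264 , -568 , -1010
Second differences: -100 , -190 , -304 , -442
Third differences: -90 , -114 , -138
Fourth differences: -24 , -24
Fourth differences constant at -24.
-138 − 24 = -162;  -442 − 162 = -604;  -1010 − 604 = -1614;  -1739 − 1614 = -3353

-3353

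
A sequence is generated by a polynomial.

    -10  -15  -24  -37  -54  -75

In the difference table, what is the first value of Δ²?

-4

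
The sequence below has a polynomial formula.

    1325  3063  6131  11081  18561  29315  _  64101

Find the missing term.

44183

Using the first 6 terms:
D1: 1738  3068  4950  7480  10754
D2: 1330  1882  2530  3274
D3: 552  648  744
D4: 96  96
Constant fourth difference = 96.
Extend forward: 744 + 96 = 840;  3274 + 840 = 4114;  10754 + 4114 = 14868;  29315 + 14868 = 44183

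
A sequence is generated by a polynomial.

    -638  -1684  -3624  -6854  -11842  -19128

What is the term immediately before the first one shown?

D1: -1046, -1940, -3230, -4988, -7286
D2: -894, -1290, -1758, -2298
D3: -396, -468, -540
D4: -72, -72
The fourth differences are constant at -72.
Work back: -396 + 72 = -324;  -894 + 324 = -570;  -1046 + 570 = -476;  -638 + 476 = -162

-162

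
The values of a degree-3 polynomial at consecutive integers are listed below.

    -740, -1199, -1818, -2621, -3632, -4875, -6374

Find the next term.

-8153

Δ: -459 , -619 , -803 , -1011 , -1243 , -1499
Δ²: -160 , -184 , -208 , -232 , -256
Δ³: -24 , -24 , -24 , -24
The third differences are constant (-24).
-256 − 24 = -280;  -1499 − 280 = -1779;  -6374 − 1779 = -8153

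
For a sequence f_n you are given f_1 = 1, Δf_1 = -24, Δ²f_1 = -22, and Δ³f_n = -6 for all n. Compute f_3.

Build the table forward from the leading diagonal:
Δ³: -6, -6, -6
Δ²: -22, -28, -34
Δ: -24, -46, -74
f: 1, -23, -69

-69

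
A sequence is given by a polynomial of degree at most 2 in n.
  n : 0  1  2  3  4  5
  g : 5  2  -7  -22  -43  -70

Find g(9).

D1: -3, -9, -15, -21, -27
D2: -6, -6, -6, -6
The second differences are constant (-6).
-27 − 6 = -33;  -70 − 33 = -103
-33 − 6 = -39;  -103 − 39 = -142
-39 − 6 = -45;  -142 − 45 = -187
-45 − 6 = -51;  -187 − 51 = -238

-238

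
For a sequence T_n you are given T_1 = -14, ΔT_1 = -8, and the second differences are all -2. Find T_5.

Build the table forward from the leading diagonal:
D2: -2  -2  -2  -2  -2
D1: -8  -10  -12  -14  -16
T: -14  -22  -32  -44  -58

-58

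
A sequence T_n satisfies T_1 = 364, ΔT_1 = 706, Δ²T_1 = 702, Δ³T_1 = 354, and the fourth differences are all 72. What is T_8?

34958

Build the table forward from the leading diagonal:
Δ⁴: 72, 72, 72, 72, 72, 72, 72, 72
Δ³: 354, 426, 498, 570, 642, 714, 786, 858
Δ²: 702, 1056, 1482, 1980, 2550, 3192, 3906, 4692
Δ: 706, 1408, 2464, 3946, 5926, 8476, 11668, 15574
T: 364, 1070, 2478, 4942, 8888, 14814, 23290, 34958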